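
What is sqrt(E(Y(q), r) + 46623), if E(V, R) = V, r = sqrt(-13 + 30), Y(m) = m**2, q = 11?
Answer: 2*sqrt(11686) ≈ 216.20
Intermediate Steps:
r = sqrt(17) ≈ 4.1231
sqrt(E(Y(q), r) + 46623) = sqrt(11**2 + 46623) = sqrt(121 + 46623) = sqrt(46744) = 2*sqrt(11686)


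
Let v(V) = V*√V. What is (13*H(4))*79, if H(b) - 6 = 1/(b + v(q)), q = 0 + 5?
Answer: 667550/109 + 5135*√5/109 ≈ 6229.7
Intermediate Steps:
q = 5
v(V) = V^(3/2)
H(b) = 6 + 1/(b + 5*√5) (H(b) = 6 + 1/(b + 5^(3/2)) = 6 + 1/(b + 5*√5))
(13*H(4))*79 = (13*((1 + 6*4 + 30*√5)/(4 + 5*√5)))*79 = (13*((1 + 24 + 30*√5)/(4 + 5*√5)))*79 = (13*((25 + 30*√5)/(4 + 5*√5)))*79 = (13*(25 + 30*√5)/(4 + 5*√5))*79 = 1027*(25 + 30*√5)/(4 + 5*√5)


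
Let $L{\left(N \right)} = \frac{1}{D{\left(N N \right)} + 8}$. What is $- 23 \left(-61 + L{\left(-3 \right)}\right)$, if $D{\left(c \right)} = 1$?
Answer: $\frac{12604}{9} \approx 1400.4$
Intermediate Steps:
$L{\left(N \right)} = \frac{1}{9}$ ($L{\left(N \right)} = \frac{1}{1 + 8} = \frac{1}{9}$)
$- 23 \left(-61 + L{\left(-3 \right)}\right) = - 23 \left(-61 + \frac{1}{9}\right) = \left(-23\right) \left(- \frac{548}{9}\right) = \frac{12604}{9}$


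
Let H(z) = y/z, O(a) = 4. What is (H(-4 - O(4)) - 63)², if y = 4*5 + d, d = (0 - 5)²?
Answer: 301401/64 ≈ 4709.4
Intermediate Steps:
d = 25 (d = (-5)² = 25)
y = 45 (y = 4*5 + 25 = 20 + 25 = 45)
H(z) = 45/z
(H(-4 - O(4)) - 63)² = (45/(-4 - 1*4) - 63)² = (45/(-4 - 4) - 63)² = (45/(-8) - 63)² = (45*(-⅛) - 63)² = (-45/8 - 63)² = (-549/8)² = 301401/64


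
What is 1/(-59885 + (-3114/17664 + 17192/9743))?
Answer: -28683392/1717659373289 ≈ -1.6699e-5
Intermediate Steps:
1/(-59885 + (-3114/17664 + 17192/9743)) = 1/(-59885 + (-3114*1/17664 + 17192*(1/9743))) = 1/(-59885 + (-519/2944 + 17192/9743)) = 1/(-59885 + 45556631/28683392) = 1/(-1717659373289/28683392) = -28683392/1717659373289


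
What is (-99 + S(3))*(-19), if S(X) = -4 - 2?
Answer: 1995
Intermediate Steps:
S(X) = -6
(-99 + S(3))*(-19) = (-99 - 6)*(-19) = -105*(-19) = 1995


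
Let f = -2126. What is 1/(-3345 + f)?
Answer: -1/5471 ≈ -0.00018278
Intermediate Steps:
1/(-3345 + f) = 1/(-3345 - 2126) = 1/(-5471) = -1/5471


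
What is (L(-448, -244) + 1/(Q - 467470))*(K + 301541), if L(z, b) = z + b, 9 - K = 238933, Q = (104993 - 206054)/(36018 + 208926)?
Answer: -183761921078937436/4240891583 ≈ -4.3331e+7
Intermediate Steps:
Q = -3743/9072 (Q = -101061/244944 = -101061*1/244944 = -3743/9072 ≈ -0.41259)
K = -238924 (K = 9 - 1*238933 = 9 - 238933 = -238924)
L(z, b) = b + z
(L(-448, -244) + 1/(Q - 467470))*(K + 301541) = ((-244 - 448) + 1/(-3743/9072 - 467470))*(-238924 + 301541) = (-692 + 1/(-4240891583/9072))*62617 = (-692 - 9072/4240891583)*62617 = -2934696984508/4240891583*62617 = -183761921078937436/4240891583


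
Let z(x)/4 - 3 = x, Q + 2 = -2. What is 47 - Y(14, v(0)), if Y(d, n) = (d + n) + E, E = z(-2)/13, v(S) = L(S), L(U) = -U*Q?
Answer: 425/13 ≈ 32.692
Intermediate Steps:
Q = -4 (Q = -2 - 2 = -4)
z(x) = 12 + 4*x
L(U) = 4*U (L(U) = -U*(-4) = -(-4)*U = 4*U)
v(S) = 4*S
E = 4/13 (E = (12 + 4*(-2))/13 = (12 - 8)*(1/13) = 4*(1/13) = 4/13 ≈ 0.30769)
Y(d, n) = 4/13 + d + n (Y(d, n) = (d + n) + 4/13 = 4/13 + d + n)
47 - Y(14, v(0)) = 47 - (4/13 + 14 + 4*0) = 47 - (4/13 + 14 + 0) = 47 - 1*186/13 = 47 - 186/13 = 425/13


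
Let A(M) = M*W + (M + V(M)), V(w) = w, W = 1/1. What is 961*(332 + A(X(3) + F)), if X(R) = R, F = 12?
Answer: 362297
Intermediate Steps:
W = 1
A(M) = 3*M (A(M) = M*1 + (M + M) = M + 2*M = 3*M)
961*(332 + A(X(3) + F)) = 961*(332 + 3*(3 + 12)) = 961*(332 + 3*15) = 961*(332 + 45) = 961*377 = 362297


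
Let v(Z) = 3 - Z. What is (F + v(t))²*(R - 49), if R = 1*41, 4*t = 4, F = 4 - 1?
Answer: -200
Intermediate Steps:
F = 3
t = 1 (t = (¼)*4 = 1)
R = 41
(F + v(t))²*(R - 49) = (3 + (3 - 1*1))²*(41 - 49) = (3 + (3 - 1))²*(-8) = (3 + 2)²*(-8) = 5²*(-8) = 25*(-8) = -200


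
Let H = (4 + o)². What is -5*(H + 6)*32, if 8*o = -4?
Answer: -2920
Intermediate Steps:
o = -½ (o = (⅛)*(-4) = -½ ≈ -0.50000)
H = 49/4 (H = (4 - ½)² = (7/2)² = 49/4 ≈ 12.250)
-5*(H + 6)*32 = -5*(49/4 + 6)*32 = -5*73/4*32 = -365/4*32 = -2920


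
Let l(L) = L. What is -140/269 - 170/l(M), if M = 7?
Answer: -46710/1883 ≈ -24.806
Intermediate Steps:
-140/269 - 170/l(M) = -140/269 - 170/7 = -46710/1883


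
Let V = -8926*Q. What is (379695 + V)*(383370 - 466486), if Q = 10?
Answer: -24139795460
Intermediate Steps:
V = -89260 (V = -8926*10 = -89260)
(379695 + V)*(383370 - 466486) = (379695 - 89260)*(383370 - 466486) = 290435*(-83116) = -24139795460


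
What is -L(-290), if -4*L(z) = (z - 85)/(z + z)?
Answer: 75/464 ≈ 0.16164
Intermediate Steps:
L(z) = -(-85 + z)/(8*z) (L(z) = -(z - 85)/(4*(z + z)) = -(-85 + z)/(4*(2*z)) = -(-85 + z)*1/(2*z)/4 = -(-85 + z)/(8*z))
-L(-290) = -(85 - 1*(-290))/(8*(-290)) = -(-1)*(85 + 290)/(8*290) = -(-1)*375/(8*290) = -1*(-75/464) = 75/464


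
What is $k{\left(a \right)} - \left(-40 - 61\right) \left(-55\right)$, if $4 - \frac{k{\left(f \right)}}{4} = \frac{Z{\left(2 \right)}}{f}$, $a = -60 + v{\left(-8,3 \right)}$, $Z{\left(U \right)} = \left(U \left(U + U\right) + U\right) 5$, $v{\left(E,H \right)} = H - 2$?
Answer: $- \frac{326601}{59} \approx -5535.6$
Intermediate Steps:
$v{\left(E,H \right)} = -2 + H$ ($v{\left(E,H \right)} = H - 2 = -2 + H$)
$Z{\left(U \right)} = 5 U + 10 U^{2}$ ($Z{\left(U \right)} = \left(U 2 U + U\right) 5 = \left(2 U^{2} + U\right) 5 = \left(U + 2 U^{2}\right) 5 = 5 U + 10 U^{2}$)
$a = -59$ ($a = -60 + \left(-2 + 3\right) = -60 + 1 = -59$)
$k{\left(f \right)} = 16 - \frac{200}{f}$ ($k{\left(f \right)} = 16 - 4 \frac{5 \cdot 2 \left(1 + 2 \cdot 2\right)}{f} = 16 - 4 \frac{5 \cdot 2 \left(1 + 4\right)}{f} = 16 - 4 \frac{5 \cdot 2 \cdot 5}{f} = 16 - 4 \frac{50}{f} = 16 - \frac{200}{f}$)
$k{\left(a \right)} - \left(-40 - 61\right) \left(-55\right) = \left(16 - \frac{200}{-59}\right) - \left(-40 - 61\right) \left(-55\right) = \left(16 - - \frac{200}{59}\right) - \left(-101\right) \left(-55\right) = \left(16 + \frac{200}{59}\right) - 5555 = \frac{1144}{59} - 5555 = - \frac{326601}{59}$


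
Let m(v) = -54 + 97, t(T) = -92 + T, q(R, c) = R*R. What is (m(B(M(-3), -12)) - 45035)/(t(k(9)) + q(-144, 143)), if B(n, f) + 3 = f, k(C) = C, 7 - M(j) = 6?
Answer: -2368/1087 ≈ -2.1785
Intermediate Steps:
M(j) = 1 (M(j) = 7 - 1*6 = 7 - 6 = 1)
B(n, f) = -3 + f
q(R, c) = R**2
m(v) = 43
(m(B(M(-3), -12)) - 45035)/(t(k(9)) + q(-144, 143)) = (43 - 45035)/((-92 + 9) + (-144)**2) = -44992/(-83 + 20736) = -44992/20653 = -44992*1/20653 = -2368/1087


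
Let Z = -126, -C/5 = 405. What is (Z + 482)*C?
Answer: -720900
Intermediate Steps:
C = -2025 (C = -5*405 = -2025)
(Z + 482)*C = (-126 + 482)*(-2025) = 356*(-2025) = -720900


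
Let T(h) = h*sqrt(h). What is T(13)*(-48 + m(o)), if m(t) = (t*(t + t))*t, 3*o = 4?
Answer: -15184*sqrt(13)/27 ≈ -2027.7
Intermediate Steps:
o = 4/3 (o = (1/3)*4 = 4/3 ≈ 1.3333)
m(t) = 2*t**3 (m(t) = (t*(2*t))*t = (2*t**2)*t = 2*t**3)
T(h) = h**(3/2)
T(13)*(-48 + m(o)) = 13**(3/2)*(-48 + 2*(4/3)**3) = (13*sqrt(13))*(-48 + 2*(64/27)) = (13*sqrt(13))*(-48 + 128/27) = (13*sqrt(13))*(-1168/27) = -15184*sqrt(13)/27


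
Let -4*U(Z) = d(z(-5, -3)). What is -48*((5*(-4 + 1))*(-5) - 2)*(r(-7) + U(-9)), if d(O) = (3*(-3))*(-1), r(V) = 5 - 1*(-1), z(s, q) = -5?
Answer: -13140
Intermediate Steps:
r(V) = 6 (r(V) = 5 + 1 = 6)
d(O) = 9 (d(O) = -9*(-1) = 9)
U(Z) = -9/4 (U(Z) = -¼*9 = -9/4)
-48*((5*(-4 + 1))*(-5) - 2)*(r(-7) + U(-9)) = -48*((5*(-4 + 1))*(-5) - 2)*(6 - 9/4) = -48*((5*(-3))*(-5) - 2)*15/4 = -48*(-15*(-5) - 2)*15/4 = -48*(75 - 2)*15/4 = -3504*15/4 = -48*1095/4 = -13140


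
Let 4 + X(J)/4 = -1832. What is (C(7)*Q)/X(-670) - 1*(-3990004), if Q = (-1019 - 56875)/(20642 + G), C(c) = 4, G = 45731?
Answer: 81037531870201/20310138 ≈ 3.9900e+6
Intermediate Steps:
X(J) = -7344 (X(J) = -16 + 4*(-1832) = -16 - 7328 = -7344)
Q = -57894/66373 (Q = (-1019 - 56875)/(20642 + 45731) = -57894/66373 ≈ -0.87225)
(C(7)*Q)/X(-670) - 1*(-3990004) = (4*(-57894/66373))/(-7344) - 1*(-3990004) = -231576/66373*(-1/7344) + 3990004 = 9649/20310138 + 3990004 = 81037531870201/20310138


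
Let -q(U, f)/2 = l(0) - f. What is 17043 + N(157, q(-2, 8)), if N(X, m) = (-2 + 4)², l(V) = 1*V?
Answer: 17047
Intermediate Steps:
l(V) = V
q(U, f) = 2*f (q(U, f) = -2*(0 - f) = -(-2)*f = 2*f)
N(X, m) = 4 (N(X, m) = 2² = 4)
17043 + N(157, q(-2, 8)) = 17043 + 4 = 17047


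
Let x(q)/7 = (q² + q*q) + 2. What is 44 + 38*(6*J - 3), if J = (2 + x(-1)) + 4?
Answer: 7682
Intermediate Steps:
x(q) = 14 + 14*q² (x(q) = 7*((q² + q*q) + 2) = 7*((q² + q²) + 2) = 7*(2*q² + 2) = 7*(2 + 2*q²) = 14 + 14*q²)
J = 34 (J = (2 + (14 + 14*(-1)²)) + 4 = (2 + (14 + 14*1)) + 4 = (2 + (14 + 14)) + 4 = (2 + 28) + 4 = 30 + 4 = 34)
44 + 38*(6*J - 3) = 44 + 38*(6*34 - 3) = 44 + 38*(204 - 3) = 44 + 38*201 = 44 + 7638 = 7682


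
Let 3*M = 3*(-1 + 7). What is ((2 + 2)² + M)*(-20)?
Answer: -440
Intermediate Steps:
M = 6 (M = (3*(-1 + 7))/3 = (3*6)/3 = (⅓)*18 = 6)
((2 + 2)² + M)*(-20) = ((2 + 2)² + 6)*(-20) = (4² + 6)*(-20) = (16 + 6)*(-20) = 22*(-20) = -440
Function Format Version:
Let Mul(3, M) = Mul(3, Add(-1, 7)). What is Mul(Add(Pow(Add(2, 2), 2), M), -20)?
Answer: -440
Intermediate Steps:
M = 6 (M = Mul(Rational(1, 3), Mul(3, Add(-1, 7))) = Mul(Rational(1, 3), Mul(3, 6)) = Mul(Rational(1, 3), 18) = 6)
Mul(Add(Pow(Add(2, 2), 2), M), -20) = Mul(Add(Pow(Add(2, 2), 2), 6), -20) = Mul(Add(Pow(4, 2), 6), -20) = Mul(Add(16, 6), -20) = Mul(22, -20) = -440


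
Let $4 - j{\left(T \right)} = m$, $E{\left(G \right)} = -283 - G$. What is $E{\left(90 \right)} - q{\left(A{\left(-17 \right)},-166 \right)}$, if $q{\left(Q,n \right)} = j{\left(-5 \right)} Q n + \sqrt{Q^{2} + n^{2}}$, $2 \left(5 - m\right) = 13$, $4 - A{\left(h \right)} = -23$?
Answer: $24278 - \sqrt{28285} \approx 24110.0$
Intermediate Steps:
$A{\left(h \right)} = 27$ ($A{\left(h \right)} = 4 - -23 = 4 + 23 = 27$)
$m = - \frac{3}{2}$ ($m = 5 - \frac{13}{2} = - \frac{3}{2} \approx -1.5$)
$j{\left(T \right)} = \frac{11}{2}$ ($j{\left(T \right)} = 4 - - \frac{3}{2} = 4 + \frac{3}{2} = \frac{11}{2}$)
$q{\left(Q,n \right)} = \sqrt{Q^{2} + n^{2}} + \frac{11 Q n}{2}$ ($q{\left(Q,n \right)} = \frac{11 Q}{2} n + \sqrt{Q^{2} + n^{2}} = \frac{11 Q n}{2} + \sqrt{Q^{2} + n^{2}} = \sqrt{Q^{2} + n^{2}} + \frac{11 Q n}{2}$)
$E{\left(90 \right)} - q{\left(A{\left(-17 \right)},-166 \right)} = \left(-283 - 90\right) - \left(\sqrt{27^{2} + \left(-166\right)^{2}} + \frac{11}{2} \cdot 27 \left(-166\right)\right) = \left(-283 - 90\right) - \left(\sqrt{729 + 27556} - 24651\right) = -373 - \left(\sqrt{28285} - 24651\right) = -373 - \left(-24651 + \sqrt{28285}\right) = -373 + \left(24651 - \sqrt{28285}\right) = 24278 - \sqrt{28285}$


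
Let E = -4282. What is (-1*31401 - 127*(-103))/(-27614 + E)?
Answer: 2290/3987 ≈ 0.57437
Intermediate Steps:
(-1*31401 - 127*(-103))/(-27614 + E) = (-1*31401 - 127*(-103))/(-27614 - 4282) = (-31401 + 13081)/(-31896) = -18320*(-1/31896) = 2290/3987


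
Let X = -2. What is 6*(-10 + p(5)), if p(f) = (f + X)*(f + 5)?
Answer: 120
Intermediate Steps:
p(f) = (-2 + f)*(5 + f) (p(f) = (f - 2)*(f + 5) = (-2 + f)*(5 + f))
6*(-10 + p(5)) = 6*(-10 + (-10 + 5**2 + 3*5)) = 6*(-10 + (-10 + 25 + 15)) = 6*(-10 + 30) = 6*20 = 120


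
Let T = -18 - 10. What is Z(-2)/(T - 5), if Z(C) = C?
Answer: 2/33 ≈ 0.060606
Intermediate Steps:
T = -28
Z(-2)/(T - 5) = -2/(-28 - 5) = -2/(-33) = -2*(-1/33) = 2/33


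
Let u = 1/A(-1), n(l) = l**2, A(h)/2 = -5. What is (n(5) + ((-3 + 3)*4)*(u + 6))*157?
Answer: 3925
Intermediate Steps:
A(h) = -10 (A(h) = 2*(-5) = -10)
u = -1/10 (u = 1/(-10) = -1/10 ≈ -0.10000)
(n(5) + ((-3 + 3)*4)*(u + 6))*157 = (5**2 + ((-3 + 3)*4)*(-1/10 + 6))*157 = (25 + (0*4)*(59/10))*157 = (25 + 0*(59/10))*157 = (25 + 0)*157 = 25*157 = 3925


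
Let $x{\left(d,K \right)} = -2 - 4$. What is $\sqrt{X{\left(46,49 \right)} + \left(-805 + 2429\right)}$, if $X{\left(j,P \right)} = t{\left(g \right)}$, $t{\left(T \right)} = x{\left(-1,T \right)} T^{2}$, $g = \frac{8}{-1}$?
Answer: $2 \sqrt{310} \approx 35.214$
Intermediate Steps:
$g = -8$ ($g = 8 \left(-1\right) = -8$)
$x{\left(d,K \right)} = -6$
$t{\left(T \right)} = - 6 T^{2}$
$X{\left(j,P \right)} = -384$ ($X{\left(j,P \right)} = - 6 \left(-8\right)^{2} = \left(-6\right) 64 = -384$)
$\sqrt{X{\left(46,49 \right)} + \left(-805 + 2429\right)} = \sqrt{-384 + \left(-805 + 2429\right)} = \sqrt{-384 + 1624} = \sqrt{1240} = 2 \sqrt{310}$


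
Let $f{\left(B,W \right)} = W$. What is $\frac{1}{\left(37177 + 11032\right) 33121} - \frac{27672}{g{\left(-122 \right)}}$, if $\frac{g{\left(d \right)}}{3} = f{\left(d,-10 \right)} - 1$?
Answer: $\frac{1338930925977}{1596730289} \approx 838.54$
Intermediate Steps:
$g{\left(d \right)} = -33$ ($g{\left(d \right)} = 3 \left(-10 - 1\right) = 3 \left(-11\right) = -33$)
$\frac{1}{\left(37177 + 11032\right) 33121} - \frac{27672}{g{\left(-122 \right)}} = \frac{1}{\left(37177 + 11032\right) 33121} - \frac{27672}{-33} = \frac{1}{48209} \cdot \frac{1}{33121} - - \frac{9224}{11} = \frac{1}{48209} \cdot \frac{1}{33121} + \frac{9224}{11} = \frac{1}{1596730289} + \frac{9224}{11} = \frac{1338930925977}{1596730289}$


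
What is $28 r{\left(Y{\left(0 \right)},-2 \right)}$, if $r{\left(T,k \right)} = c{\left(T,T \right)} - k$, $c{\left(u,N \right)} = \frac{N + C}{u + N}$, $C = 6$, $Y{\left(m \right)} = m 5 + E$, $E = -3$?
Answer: $42$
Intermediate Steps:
$Y{\left(m \right)} = -3 + 5 m$ ($Y{\left(m \right)} = m 5 - 3 = 5 m - 3 = -3 + 5 m$)
$c{\left(u,N \right)} = \frac{6 + N}{N + u}$ ($c{\left(u,N \right)} = \frac{N + 6}{u + N} = \frac{6 + N}{N + u}$)
$r{\left(T,k \right)} = - k + \frac{6 + T}{2 T}$ ($r{\left(T,k \right)} = \frac{6 + T}{T + T} - k = \frac{6 + T}{2 T} - k = - k + \frac{6 + T}{2 T}$)
$28 r{\left(Y{\left(0 \right)},-2 \right)} = 28 \left(\frac{1}{2} - -2 + \frac{3}{-3 + 5 \cdot 0}\right) = 28 \left(\frac{1}{2} + 2 + \frac{3}{-3 + 0}\right) = 28 \left(\frac{1}{2} + 2 + \frac{3}{-3}\right) = 28 \left(\frac{1}{2} + 2 + 3 \left(- \frac{1}{3}\right)\right) = 28 \left(\frac{1}{2} + 2 - 1\right) = 28 \cdot \frac{3}{2} = 42$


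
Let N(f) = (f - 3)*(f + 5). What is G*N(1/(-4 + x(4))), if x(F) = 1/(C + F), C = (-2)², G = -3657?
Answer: 54295479/961 ≈ 56499.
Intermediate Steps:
C = 4
x(F) = 1/(4 + F)
N(f) = (-3 + f)*(5 + f)
G*N(1/(-4 + x(4))) = -3657*(-15 + (1/(-4 + 1/(4 + 4)))² + 2/(-4 + 1/(4 + 4))) = -3657*(-15 + (1/(-4 + 1/8))² + 2/(-4 + 1/8)) = -3657*(-15 + (1/(-4 + ⅛))² + 2/(-4 + ⅛)) = -3657*(-15 + (1/(-31/8))² + 2/(-31/8)) = -3657*(-15 + (-8/31)² + 2*(-8/31)) = -3657*(-15 + 64/961 - 16/31) = -3657*(-14847/961) = 54295479/961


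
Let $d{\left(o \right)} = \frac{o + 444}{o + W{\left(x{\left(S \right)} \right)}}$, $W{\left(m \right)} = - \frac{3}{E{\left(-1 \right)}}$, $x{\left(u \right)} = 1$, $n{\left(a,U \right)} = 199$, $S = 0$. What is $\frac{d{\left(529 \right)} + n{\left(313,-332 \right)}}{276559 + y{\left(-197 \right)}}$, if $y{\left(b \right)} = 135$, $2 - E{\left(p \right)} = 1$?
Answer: $\frac{105647}{145541044} \approx 0.00072589$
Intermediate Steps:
$E{\left(p \right)} = 1$ ($E{\left(p \right)} = 2 - 1 = 1$)
$W{\left(m \right)} = -3$ ($W{\left(m \right)} = - \frac{3}{1} = \left(-3\right) 1 = -3$)
$d{\left(o \right)} = \frac{444 + o}{-3 + o}$ ($d{\left(o \right)} = \frac{o + 444}{o - 3} = \frac{444 + o}{-3 + o}$)
$\frac{d{\left(529 \right)} + n{\left(313,-332 \right)}}{276559 + y{\left(-197 \right)}} = \frac{\frac{444 + 529}{-3 + 529} + 199}{276559 + 135} = \frac{\frac{1}{526} \cdot 973 + 199}{276694} = \left(\frac{1}{526} \cdot 973 + 199\right) \frac{1}{276694} = \left(\frac{973}{526} + 199\right) \frac{1}{276694} = \frac{105647}{526} \cdot \frac{1}{276694} = \frac{105647}{145541044}$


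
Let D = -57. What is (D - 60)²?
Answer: 13689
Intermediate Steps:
(D - 60)² = (-57 - 60)² = (-117)² = 13689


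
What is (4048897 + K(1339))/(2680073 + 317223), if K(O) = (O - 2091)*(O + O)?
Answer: 2035041/2997296 ≈ 0.67896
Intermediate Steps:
K(O) = 2*O*(-2091 + O) (K(O) = (-2091 + O)*(2*O) = 2*O*(-2091 + O))
(4048897 + K(1339))/(2680073 + 317223) = (4048897 + 2*1339*(-2091 + 1339))/(2680073 + 317223) = (4048897 + 2*1339*(-752))/2997296 = (4048897 - 2013856)*(1/2997296) = 2035041*(1/2997296) = 2035041/2997296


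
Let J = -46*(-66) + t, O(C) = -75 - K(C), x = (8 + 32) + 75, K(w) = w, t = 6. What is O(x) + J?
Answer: 2852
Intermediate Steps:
x = 115 (x = 40 + 75 = 115)
O(C) = -75 - C
J = 3042 (J = -46*(-66) + 6 = 3036 + 6 = 3042)
O(x) + J = (-75 - 1*115) + 3042 = (-75 - 115) + 3042 = -190 + 3042 = 2852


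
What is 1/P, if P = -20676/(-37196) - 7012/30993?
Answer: 288203907/94998229 ≈ 3.0338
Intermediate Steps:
P = 94998229/288203907 (P = -20676*(-1/37196) - 7012*1/30993 = 5169/9299 - 7012/30993 = 94998229/288203907 ≈ 0.32962)
1/P = 1/(94998229/288203907) = 288203907/94998229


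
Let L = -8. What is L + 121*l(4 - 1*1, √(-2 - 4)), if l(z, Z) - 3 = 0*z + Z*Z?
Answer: -371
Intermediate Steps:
l(z, Z) = 3 + Z² (l(z, Z) = 3 + (0*z + Z*Z) = 3 + (0 + Z²) = 3 + Z²)
L + 121*l(4 - 1*1, √(-2 - 4)) = -8 + 121*(3 + (√(-2 - 4))²) = -8 + 121*(3 + (√(-6))²) = -8 + 121*(3 + (I*√6)²) = -8 + 121*(3 - 6) = -8 + 121*(-3) = -8 - 363 = -371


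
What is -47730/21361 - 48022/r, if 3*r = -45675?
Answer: 299108692/325221225 ≈ 0.91971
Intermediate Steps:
r = -15225 (r = (⅓)*(-45675) = -15225)
-47730/21361 - 48022/r = -47730/21361 - 48022/(-15225) = -47730*1/21361 - 48022*(-1/15225) = -47730/21361 + 48022/15225 = 299108692/325221225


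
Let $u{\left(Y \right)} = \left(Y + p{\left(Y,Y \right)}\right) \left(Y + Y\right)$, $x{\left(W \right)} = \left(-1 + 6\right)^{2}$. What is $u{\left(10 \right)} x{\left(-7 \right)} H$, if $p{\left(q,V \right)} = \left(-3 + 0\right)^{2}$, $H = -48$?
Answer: $-456000$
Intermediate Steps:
$p{\left(q,V \right)} = 9$ ($p{\left(q,V \right)} = \left(-3\right)^{2} = 9$)
$x{\left(W \right)} = 25$ ($x{\left(W \right)} = 5^{2} = 25$)
$u{\left(Y \right)} = 2 Y \left(9 + Y\right)$ ($u{\left(Y \right)} = \left(Y + 9\right) \left(Y + Y\right) = \left(9 + Y\right) 2 Y = 2 Y \left(9 + Y\right)$)
$u{\left(10 \right)} x{\left(-7 \right)} H = 2 \cdot 10 \left(9 + 10\right) 25 \left(-48\right) = 2 \cdot 10 \cdot 19 \cdot 25 \left(-48\right) = 380 \cdot 25 \left(-48\right) = 9500 \left(-48\right) = -456000$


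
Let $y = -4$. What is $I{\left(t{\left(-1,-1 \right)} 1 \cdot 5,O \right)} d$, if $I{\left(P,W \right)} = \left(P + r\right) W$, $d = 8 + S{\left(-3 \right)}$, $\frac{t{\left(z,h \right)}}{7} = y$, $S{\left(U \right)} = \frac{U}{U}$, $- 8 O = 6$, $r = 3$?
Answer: $\frac{3699}{4} \approx 924.75$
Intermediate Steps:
$O = - \frac{3}{4}$ ($O = \left(- \frac{1}{8}\right) 6 = - \frac{3}{4} \approx -0.75$)
$S{\left(U \right)} = 1$
$t{\left(z,h \right)} = -28$ ($t{\left(z,h \right)} = 7 \left(-4\right) = -28$)
$d = 9$ ($d = 8 + 1 = 9$)
$I{\left(P,W \right)} = W \left(3 + P\right)$ ($I{\left(P,W \right)} = \left(P + 3\right) W = \left(3 + P\right) W = W \left(3 + P\right)$)
$I{\left(t{\left(-1,-1 \right)} 1 \cdot 5,O \right)} d = - \frac{3 \left(3 + \left(-28\right) 1 \cdot 5\right)}{4} \cdot 9 = - \frac{3 \left(3 - 140\right)}{4} \cdot 9 = \left(- \frac{3}{4}\right) \left(-137\right) 9 = \frac{411}{4} \cdot 9 = \frac{3699}{4}$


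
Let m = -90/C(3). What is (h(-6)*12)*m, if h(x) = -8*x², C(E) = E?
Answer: 103680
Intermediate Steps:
m = -30 (m = -90/3 = -90*⅓ = -30)
(h(-6)*12)*m = (-8*(-6)²*12)*(-30) = (-8*36*12)*(-30) = -288*12*(-30) = -3456*(-30) = 103680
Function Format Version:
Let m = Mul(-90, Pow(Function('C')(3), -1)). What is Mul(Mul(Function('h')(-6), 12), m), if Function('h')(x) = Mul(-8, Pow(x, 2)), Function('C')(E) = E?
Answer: 103680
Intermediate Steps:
m = -30 (m = Mul(-90, Pow(3, -1)) = Mul(-90, Rational(1, 3)) = -30)
Mul(Mul(Function('h')(-6), 12), m) = Mul(Mul(Mul(-8, Pow(-6, 2)), 12), -30) = Mul(Mul(Mul(-8, 36), 12), -30) = Mul(Mul(-288, 12), -30) = Mul(-3456, -30) = 103680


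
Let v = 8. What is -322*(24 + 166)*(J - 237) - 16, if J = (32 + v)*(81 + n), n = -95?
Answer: 48760444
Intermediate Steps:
J = -560 (J = (32 + 8)*(81 - 95) = 40*(-14) = -560)
-322*(24 + 166)*(J - 237) - 16 = -322*(24 + 166)*(-560 - 237) - 16 = -61180*(-797) - 16 = -322*(-151430) - 16 = 48760460 - 16 = 48760444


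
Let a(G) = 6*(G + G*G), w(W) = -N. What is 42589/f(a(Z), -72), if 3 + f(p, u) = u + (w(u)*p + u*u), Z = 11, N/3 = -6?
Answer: 42589/19365 ≈ 2.1993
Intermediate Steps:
N = -18 (N = 3*(-6) = -18)
w(W) = 18 (w(W) = -1*(-18) = 18)
a(G) = 6*G + 6*G**2 (a(G) = 6*(G + G**2) = 6*G + 6*G**2)
f(p, u) = -3 + u + u**2 + 18*p (f(p, u) = -3 + (u + (18*p + u*u)) = -3 + (u + (18*p + u**2)) = -3 + (u + (u**2 + 18*p)) = -3 + (u + u**2 + 18*p) = -3 + u + u**2 + 18*p)
42589/f(a(Z), -72) = 42589/(-3 - 72 + (-72)**2 + 18*(6*11*(1 + 11))) = 42589/(-3 - 72 + 5184 + 18*(6*11*12)) = 42589/(-3 - 72 + 5184 + 18*792) = 42589/(-3 - 72 + 5184 + 14256) = 42589/19365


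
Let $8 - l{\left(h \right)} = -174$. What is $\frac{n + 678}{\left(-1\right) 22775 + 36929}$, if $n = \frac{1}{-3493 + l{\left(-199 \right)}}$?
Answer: $\frac{2244857}{46863894} \approx 0.047902$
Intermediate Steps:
$l{\left(h \right)} = 182$ ($l{\left(h \right)} = 8 - -174 = 8 + 174 = 182$)
$n = - \frac{1}{3311}$ ($n = \frac{1}{-3493 + 182} = \frac{1}{-3311} = - \frac{1}{3311} \approx -0.00030202$)
$\frac{n + 678}{\left(-1\right) 22775 + 36929} = \frac{- \frac{1}{3311} + 678}{\left(-1\right) 22775 + 36929} = \frac{2244857}{3311 \left(-22775 + 36929\right)} = \frac{2244857}{3311 \cdot 14154} = \frac{2244857}{3311} \cdot \frac{1}{14154} = \frac{2244857}{46863894}$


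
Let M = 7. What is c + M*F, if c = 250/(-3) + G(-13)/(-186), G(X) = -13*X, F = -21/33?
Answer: -60491/682 ≈ -88.697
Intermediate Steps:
F = -7/11 (F = -21*1/33 = -7/11 ≈ -0.63636)
c = -5223/62 (c = 250/(-3) - 13*(-13)/(-186) = 250*(-⅓) + 169*(-1/186) = -250/3 - 169/186 = -5223/62 ≈ -84.242)
c + M*F = -5223/62 + 7*(-7/11) = -5223/62 - 49/11 = -60491/682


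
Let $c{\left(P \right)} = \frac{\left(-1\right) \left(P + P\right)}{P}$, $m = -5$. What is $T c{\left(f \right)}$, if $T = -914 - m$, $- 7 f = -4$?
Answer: $1818$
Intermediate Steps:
$f = \frac{4}{7}$ ($f = \left(- \frac{1}{7}\right) \left(-4\right) = \frac{4}{7} \approx 0.57143$)
$T = -909$ ($T = -914 - -5 = -914 + 5 = -909$)
$c{\left(P \right)} = -2$ ($c{\left(P \right)} = \frac{\left(-1\right) 2 P}{P} = \frac{\left(-2\right) P}{P} = -2$)
$T c{\left(f \right)} = \left(-909\right) \left(-2\right) = 1818$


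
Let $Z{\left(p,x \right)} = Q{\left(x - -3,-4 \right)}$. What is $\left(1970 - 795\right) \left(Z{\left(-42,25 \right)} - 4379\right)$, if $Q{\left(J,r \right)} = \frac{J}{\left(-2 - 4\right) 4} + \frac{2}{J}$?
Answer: $- \frac{108078850}{21} \approx -5.1466 \cdot 10^{6}$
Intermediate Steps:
$Q{\left(J,r \right)} = \frac{2}{J} - \frac{J}{24}$ ($Q{\left(J,r \right)} = \frac{J}{\left(-6\right) 4} + \frac{2}{J} = \frac{J}{-24} + \frac{2}{J} = J \left(- \frac{1}{24}\right) + \frac{2}{J} = - \frac{J}{24} + \frac{2}{J} = \frac{2}{J} - \frac{J}{24}$)
$Z{\left(p,x \right)} = - \frac{1}{8} + \frac{2}{3 + x} - \frac{x}{24}$ ($Z{\left(p,x \right)} = \frac{2}{x - -3} - \frac{x - -3}{24} = \frac{2}{x + 3} - \frac{x + 3}{24} = \frac{2}{3 + x} - \frac{3 + x}{24} = \frac{2}{3 + x} - \left(\frac{1}{8} + \frac{x}{24}\right) = - \frac{1}{8} + \frac{2}{3 + x} - \frac{x}{24}$)
$\left(1970 - 795\right) \left(Z{\left(-42,25 \right)} - 4379\right) = \left(1970 - 795\right) \left(\frac{48 - \left(3 + 25\right)^{2}}{24 \left(3 + 25\right)} - 4379\right) = 1175 \left(\frac{48 - 28^{2}}{24 \cdot 28} - 4379\right) = 1175 \left(\frac{1}{24} \cdot \frac{1}{28} \left(48 - 784\right) - 4379\right) = 1175 \left(\frac{1}{24} \cdot \frac{1}{28} \left(-736\right) - 4379\right) = 1175 \left(- \frac{23}{21} - 4379\right) = 1175 \left(- \frac{91982}{21}\right) = - \frac{108078850}{21}$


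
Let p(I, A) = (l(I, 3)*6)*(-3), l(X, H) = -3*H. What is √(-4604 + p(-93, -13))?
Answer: I*√4442 ≈ 66.648*I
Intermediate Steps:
p(I, A) = 162 (p(I, A) = (-3*3*6)*(-3) = -9*6*(-3) = -54*(-3) = 162)
√(-4604 + p(-93, -13)) = √(-4604 + 162) = √(-4442) = I*√4442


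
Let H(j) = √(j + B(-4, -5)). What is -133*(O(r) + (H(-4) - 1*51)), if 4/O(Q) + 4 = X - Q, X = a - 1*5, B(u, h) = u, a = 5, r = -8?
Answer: 6650 - 266*I*√2 ≈ 6650.0 - 376.18*I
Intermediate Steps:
H(j) = √(-4 + j) (H(j) = √(j - 4) = √(-4 + j))
X = 0 (X = 5 - 1*5 = 5 - 5 = 0)
O(Q) = 4/(-4 - Q) (O(Q) = 4/(-4 + (0 - Q)) = 4/(-4 - Q))
-133*(O(r) + (H(-4) - 1*51)) = -133*(-4/(4 - 8) + (√(-4 - 4) - 1*51)) = -133*(-4/(-4) + (√(-8) - 51)) = -133*(-4*(-¼) + (2*I*√2 - 51)) = -133*(1 + (-51 + 2*I*√2)) = -133*(-50 + 2*I*√2) = 6650 - 266*I*√2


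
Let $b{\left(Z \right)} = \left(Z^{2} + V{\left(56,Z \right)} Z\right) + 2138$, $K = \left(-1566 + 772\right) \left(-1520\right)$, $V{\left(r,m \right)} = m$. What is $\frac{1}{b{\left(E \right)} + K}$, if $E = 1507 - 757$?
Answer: $\frac{1}{2334018} \approx 4.2845 \cdot 10^{-7}$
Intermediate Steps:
$K = 1206880$ ($K = \left(-794\right) \left(-1520\right) = 1206880$)
$E = 750$
$b{\left(Z \right)} = 2138 + 2 Z^{2}$ ($b{\left(Z \right)} = \left(Z^{2} + Z Z\right) + 2138 = \left(Z^{2} + Z^{2}\right) + 2138 = 2 Z^{2} + 2138 = 2138 + 2 Z^{2}$)
$\frac{1}{b{\left(E \right)} + K} = \frac{1}{\left(2138 + 2 \cdot 750^{2}\right) + 1206880} = \frac{1}{\left(2138 + 2 \cdot 562500\right) + 1206880} = \frac{1}{\left(2138 + 1125000\right) + 1206880} = \frac{1}{1127138 + 1206880} = \frac{1}{2334018}$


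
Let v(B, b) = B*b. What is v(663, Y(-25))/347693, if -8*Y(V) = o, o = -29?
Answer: 19227/2781544 ≈ 0.0069124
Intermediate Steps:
Y(V) = 29/8 (Y(V) = -⅛*(-29) = 29/8)
v(663, Y(-25))/347693 = (663*(29/8))/347693 = (19227/8)*(1/347693) = 19227/2781544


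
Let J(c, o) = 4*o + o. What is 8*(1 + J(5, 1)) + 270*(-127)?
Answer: -34242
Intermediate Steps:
J(c, o) = 5*o
8*(1 + J(5, 1)) + 270*(-127) = 8*(1 + 5*1) + 270*(-127) = 8*(1 + 5) - 34290 = 8*6 - 34290 = 48 - 34290 = -34242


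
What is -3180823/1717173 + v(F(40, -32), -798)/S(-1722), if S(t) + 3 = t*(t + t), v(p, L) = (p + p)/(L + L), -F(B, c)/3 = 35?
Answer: -47788995900263/25798975434954 ≈ -1.8524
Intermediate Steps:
F(B, c) = -105 (F(B, c) = -3*35 = -105)
v(p, L) = p/L (v(p, L) = (2*p)/((2*L)) = (2*p)*(1/(2*L)) = p/L)
S(t) = -3 + 2*t**2 (S(t) = -3 + t*(t + t) = -3 + t*(2*t) = -3 + 2*t**2)
-3180823/1717173 + v(F(40, -32), -798)/S(-1722) = -3180823/1717173 + (-105/(-798))/(-3 + 2*(-1722)**2) = -3180823*1/1717173 + (-105*(-1/798))/(-3 + 2*2965284) = -3180823/1717173 + 5/(38*(-3 + 5930568)) = -3180823/1717173 + (5/38)/5930565 = -3180823/1717173 + (5/38)*(1/5930565) = -3180823/1717173 + 1/45072294 = -47788995900263/25798975434954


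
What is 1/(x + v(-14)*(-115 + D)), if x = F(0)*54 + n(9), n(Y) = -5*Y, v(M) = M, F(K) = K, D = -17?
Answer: 1/1803 ≈ 0.00055463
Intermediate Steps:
x = -45 (x = 0*54 - 5*9 = 0 - 45 = -45)
1/(x + v(-14)*(-115 + D)) = 1/(-45 - 14*(-115 - 17)) = 1/(-45 - 14*(-132)) = 1/(-45 + 1848) = 1/1803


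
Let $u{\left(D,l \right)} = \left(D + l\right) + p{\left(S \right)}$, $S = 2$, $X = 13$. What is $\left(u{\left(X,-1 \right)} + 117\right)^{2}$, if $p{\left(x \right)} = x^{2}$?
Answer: $17689$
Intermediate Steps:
$u{\left(D,l \right)} = 4 + D + l$ ($u{\left(D,l \right)} = \left(D + l\right) + 2^{2} = \left(D + l\right) + 4 = 4 + D + l$)
$\left(u{\left(X,-1 \right)} + 117\right)^{2} = \left(\left(4 + 13 - 1\right) + 117\right)^{2} = \left(16 + 117\right)^{2} = 133^{2} = 17689$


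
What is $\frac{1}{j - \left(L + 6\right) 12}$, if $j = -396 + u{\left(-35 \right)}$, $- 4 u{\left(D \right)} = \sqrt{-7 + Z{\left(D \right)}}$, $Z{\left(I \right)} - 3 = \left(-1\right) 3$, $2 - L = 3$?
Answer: $- \frac{7296}{3326983} + \frac{4 i \sqrt{7}}{3326983} \approx -0.002193 + 3.181 \cdot 10^{-6} i$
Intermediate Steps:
$L = -1$ ($L = 2 - 3 = -1$)
$Z{\left(I \right)} = 0$ ($Z{\left(I \right)} = 3 - 3 = 0$)
$u{\left(D \right)} = - \frac{i \sqrt{7}}{4}$ ($u{\left(D \right)} = - \frac{\sqrt{-7 + 0}}{4} = - \frac{\sqrt{-7}}{4} = - \frac{i \sqrt{7}}{4}$)
$j = -396 - \frac{i \sqrt{7}}{4} \approx -396.0 - 0.66144 i$
$\frac{1}{j - \left(L + 6\right) 12} = \frac{1}{\left(-396 - \frac{i \sqrt{7}}{4}\right) - \left(-1 + 6\right) 12} = \frac{1}{\left(-396 - \frac{i \sqrt{7}}{4}\right) - 5 \cdot 12} = \frac{1}{\left(-396 - \frac{i \sqrt{7}}{4}\right) - 60} = \frac{1}{-456 - \frac{i \sqrt{7}}{4}}$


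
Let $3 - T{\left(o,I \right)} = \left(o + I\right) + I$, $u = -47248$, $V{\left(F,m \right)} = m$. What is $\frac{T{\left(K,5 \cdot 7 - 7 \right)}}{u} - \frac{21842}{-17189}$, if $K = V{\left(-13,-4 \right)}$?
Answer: $\frac{1032833077}{812145872} \approx 1.2717$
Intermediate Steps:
$K = -4$
$T{\left(o,I \right)} = 3 - o - 2 I$ ($T{\left(o,I \right)} = 3 - \left(\left(o + I\right) + I\right) = 3 - \left(\left(I + o\right) + I\right) = 3 - \left(o + 2 I\right) = 3 - o - 2 I$)
$\frac{T{\left(K,5 \cdot 7 - 7 \right)}}{u} - \frac{21842}{-17189} = \frac{3 - -4 - 2 \left(5 \cdot 7 - 7\right)}{-47248} - \frac{21842}{-17189} = \left(3 + 4 - 2 \left(35 - 7\right)\right) \left(- \frac{1}{47248}\right) - - \frac{21842}{17189} = \left(3 + 4 - 56\right) \left(- \frac{1}{47248}\right) + \frac{21842}{17189} = \left(-49\right) \left(- \frac{1}{47248}\right) + \frac{21842}{17189} = \frac{49}{47248} + \frac{21842}{17189} = \frac{1032833077}{812145872}$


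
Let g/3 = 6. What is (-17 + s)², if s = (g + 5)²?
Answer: 262144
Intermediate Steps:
g = 18 (g = 3*6 = 18)
s = 529 (s = (18 + 5)² = 23² = 529)
(-17 + s)² = (-17 + 529)² = 512² = 262144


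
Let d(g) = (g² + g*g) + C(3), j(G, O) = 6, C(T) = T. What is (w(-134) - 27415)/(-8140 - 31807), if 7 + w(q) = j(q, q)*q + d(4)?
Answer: 28191/39947 ≈ 0.70571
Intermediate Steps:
d(g) = 3 + 2*g² (d(g) = (g² + g*g) + 3 = (g² + g²) + 3 = 2*g² + 3 = 3 + 2*g²)
w(q) = 28 + 6*q (w(q) = -7 + (6*q + (3 + 2*4²)) = -7 + (6*q + (3 + 2*16)) = -7 + (6*q + (3 + 32)) = -7 + (6*q + 35) = -7 + (35 + 6*q) = 28 + 6*q)
(w(-134) - 27415)/(-8140 - 31807) = ((28 + 6*(-134)) - 27415)/(-8140 - 31807) = ((28 - 804) - 27415)/(-39947) = (-776 - 27415)*(-1/39947) = -28191*(-1/39947) = 28191/39947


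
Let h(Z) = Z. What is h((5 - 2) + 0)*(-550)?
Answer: -1650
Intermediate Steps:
h((5 - 2) + 0)*(-550) = ((5 - 2) + 0)*(-550) = (3 + 0)*(-550) = 3*(-550) = -1650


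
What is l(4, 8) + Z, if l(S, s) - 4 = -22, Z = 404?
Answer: 386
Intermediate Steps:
l(S, s) = -18 (l(S, s) = 4 - 22 = -18)
l(4, 8) + Z = -18 + 404 = 386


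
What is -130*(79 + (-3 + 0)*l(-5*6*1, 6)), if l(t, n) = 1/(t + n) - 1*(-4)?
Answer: -34905/4 ≈ -8726.3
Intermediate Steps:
l(t, n) = 4 + 1/(n + t) (l(t, n) = 1/(n + t) + 4 = 4 + 1/(n + t))
-130*(79 + (-3 + 0)*l(-5*6*1, 6)) = -130*(79 + (-3 + 0)*((1 + 4*6 + 4*(-5*6*1))/(6 - 5*6*1))) = -130*(79 - 3*(1 + 24 + 4*(-30*1))/(6 - 30*1)) = -130*(79 - 3*(1 + 24 + 4*(-30))/(6 - 30)) = -130*(79 - 3*(1 + 24 - 120)/(-24)) = -130*(79 - (-1)*(-95)/8) = -130*(79 - 3*95/24) = -130*(79 - 95/8) = -130*537/8 = -34905/4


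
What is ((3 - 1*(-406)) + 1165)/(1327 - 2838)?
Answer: -1574/1511 ≈ -1.0417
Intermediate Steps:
((3 - 1*(-406)) + 1165)/(1327 - 2838) = ((3 + 406) + 1165)/(-1511) = (409 + 1165)*(-1/1511) = 1574*(-1/1511) = -1574/1511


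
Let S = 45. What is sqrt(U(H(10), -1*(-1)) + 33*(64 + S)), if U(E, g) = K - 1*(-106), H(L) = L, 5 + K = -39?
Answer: sqrt(3659) ≈ 60.490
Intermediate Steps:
K = -44 (K = -5 - 39 = -44)
U(E, g) = 62 (U(E, g) = -44 - 1*(-106) = -44 + 106 = 62)
sqrt(U(H(10), -1*(-1)) + 33*(64 + S)) = sqrt(62 + 33*(64 + 45)) = sqrt(62 + 33*109) = sqrt(62 + 3597) = sqrt(3659)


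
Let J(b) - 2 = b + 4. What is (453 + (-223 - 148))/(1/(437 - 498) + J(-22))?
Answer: -5002/977 ≈ -5.1198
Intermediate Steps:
J(b) = 6 + b (J(b) = 2 + (b + 4) = 2 + (4 + b) = 6 + b)
(453 + (-223 - 148))/(1/(437 - 498) + J(-22)) = (453 + (-223 - 148))/(1/(437 - 498) + (6 - 22)) = (453 - 371)/(1/(-61) - 16) = 82/(-1/61 - 16) = 82/(-977/61) = 82*(-61/977) = -5002/977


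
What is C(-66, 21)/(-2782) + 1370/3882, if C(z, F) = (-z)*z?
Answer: 5180333/2699931 ≈ 1.9187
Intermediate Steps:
C(z, F) = -z²
C(-66, 21)/(-2782) + 1370/3882 = -1*(-66)²/(-2782) + 1370/3882 = -1*4356*(-1/2782) + 1370*(1/3882) = -4356*(-1/2782) + 685/1941 = 2178/1391 + 685/1941 = 5180333/2699931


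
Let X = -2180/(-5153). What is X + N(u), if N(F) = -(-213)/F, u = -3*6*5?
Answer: -300463/154590 ≈ -1.9436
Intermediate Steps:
u = -90 (u = -18*5 = -90)
N(F) = 213/F
X = 2180/5153 (X = -2180*(-1/5153) = 2180/5153 ≈ 0.42305)
X + N(u) = 2180/5153 + 213/(-90) = 2180/5153 + 213*(-1/90) = 2180/5153 - 71/30 = -300463/154590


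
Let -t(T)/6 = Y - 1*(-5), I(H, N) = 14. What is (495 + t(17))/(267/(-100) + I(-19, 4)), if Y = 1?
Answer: 45900/1133 ≈ 40.512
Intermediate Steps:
t(T) = -36 (t(T) = -6*(1 - 1*(-5)) = -6*(1 + 5) = -6*6 = -36)
(495 + t(17))/(267/(-100) + I(-19, 4)) = (495 - 36)/(267/(-100) + 14) = 459/(267*(-1/100) + 14) = 459/(-267/100 + 14) = 459/(1133/100) = 459*(100/1133) = 45900/1133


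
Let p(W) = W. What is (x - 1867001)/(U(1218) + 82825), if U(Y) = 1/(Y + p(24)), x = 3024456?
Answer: 1437559110/102868651 ≈ 13.975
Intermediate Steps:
U(Y) = 1/(24 + Y) (U(Y) = 1/(Y + 24) = 1/(24 + Y))
(x - 1867001)/(U(1218) + 82825) = (3024456 - 1867001)/(1/(24 + 1218) + 82825) = 1157455/(1/1242 + 82825) = 1157455/(102868651/1242) = 1157455*(1242/102868651) = 1437559110/102868651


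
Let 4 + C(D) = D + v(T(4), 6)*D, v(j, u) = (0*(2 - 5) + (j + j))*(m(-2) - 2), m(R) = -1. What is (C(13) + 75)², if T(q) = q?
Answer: 51984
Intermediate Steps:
v(j, u) = -6*j (v(j, u) = (0*(2 - 5) + (j + j))*(-1 - 2) = (0*(-3) + 2*j)*(-3) = (0 + 2*j)*(-3) = (2*j)*(-3) = -6*j)
C(D) = -4 - 23*D (C(D) = -4 + (D + (-6*4)*D) = -4 + (D - 24*D) = -4 - 23*D)
(C(13) + 75)² = ((-4 - 23*13) + 75)² = ((-4 - 299) + 75)² = (-303 + 75)² = (-228)² = 51984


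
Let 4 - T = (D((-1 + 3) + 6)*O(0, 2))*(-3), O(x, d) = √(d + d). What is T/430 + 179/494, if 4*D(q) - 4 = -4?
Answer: 39473/106210 ≈ 0.37165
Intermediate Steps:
O(x, d) = √2*√d (O(x, d) = √(2*d) = √2*√d)
D(q) = 0 (D(q) = 1 + (¼)*(-4) = 1 - 1 = 0)
T = 4 (T = 4 - 0*(√2*√2)*(-3) = 4 - 0*2*(-3) = 4 - 0*(-3) = 4 - 1*0 = 4 + 0 = 4)
T/430 + 179/494 = 4/430 + 179/494 = 4*(1/430) + 179*(1/494) = 2/215 + 179/494 = 39473/106210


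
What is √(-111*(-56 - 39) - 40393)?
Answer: 2*I*√7462 ≈ 172.77*I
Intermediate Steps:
√(-111*(-56 - 39) - 40393) = √(-111*(-95) - 40393) = √(10545 - 40393) = √(-29848) = 2*I*√7462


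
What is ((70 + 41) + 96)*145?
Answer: 30015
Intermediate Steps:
((70 + 41) + 96)*145 = (111 + 96)*145 = 207*145 = 30015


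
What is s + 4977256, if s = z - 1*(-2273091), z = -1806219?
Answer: 5444128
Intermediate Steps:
s = 466872 (s = -1806219 - 1*(-2273091) = -1806219 + 2273091 = 466872)
s + 4977256 = 466872 + 4977256 = 5444128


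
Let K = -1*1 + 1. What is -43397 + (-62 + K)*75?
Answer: -48047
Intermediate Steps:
K = 0 (K = -1 + 1 = 0)
-43397 + (-62 + K)*75 = -43397 + (-62 + 0)*75 = -43397 - 62*75 = -43397 - 4650 = -48047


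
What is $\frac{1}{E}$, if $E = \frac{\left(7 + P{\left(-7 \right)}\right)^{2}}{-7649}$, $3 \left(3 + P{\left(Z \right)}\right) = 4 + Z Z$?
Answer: $- \frac{68841}{4225} \approx -16.294$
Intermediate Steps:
$P{\left(Z \right)} = - \frac{5}{3} + \frac{Z^{2}}{3}$ ($P{\left(Z \right)} = -3 + \frac{4 + Z Z}{3} = -3 + \frac{4 + Z^{2}}{3} = -3 + \left(\frac{4}{3} + \frac{Z^{2}}{3}\right) = - \frac{5}{3} + \frac{Z^{2}}{3}$)
$E = - \frac{4225}{68841}$ ($E = \frac{\left(7 - \left(\frac{5}{3} - \frac{\left(-7\right)^{2}}{3}\right)\right)^{2}}{-7649} = \left(7 + \left(- \frac{5}{3} + \frac{1}{3} \cdot 49\right)\right)^{2} \left(- \frac{1}{7649}\right) = \left(7 + \left(- \frac{5}{3} + \frac{49}{3}\right)\right)^{2} \left(- \frac{1}{7649}\right) = \left(7 + \frac{44}{3}\right)^{2} \left(- \frac{1}{7649}\right) = \left(\frac{65}{3}\right)^{2} \left(- \frac{1}{7649}\right) = \frac{4225}{9} \left(- \frac{1}{7649}\right) = - \frac{4225}{68841} \approx -0.061373$)
$\frac{1}{E} = \frac{1}{- \frac{4225}{68841}} = - \frac{68841}{4225}$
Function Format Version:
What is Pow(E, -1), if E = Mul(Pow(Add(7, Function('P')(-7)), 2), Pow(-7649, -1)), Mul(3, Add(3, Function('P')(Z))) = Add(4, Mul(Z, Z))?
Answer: Rational(-68841, 4225) ≈ -16.294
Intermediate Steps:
Function('P')(Z) = Add(Rational(-5, 3), Mul(Rational(1, 3), Pow(Z, 2))) (Function('P')(Z) = Add(-3, Mul(Rational(1, 3), Add(4, Mul(Z, Z)))) = Add(-3, Mul(Rational(1, 3), Add(4, Pow(Z, 2)))) = Add(-3, Add(Rational(4, 3), Mul(Rational(1, 3), Pow(Z, 2)))) = Add(Rational(-5, 3), Mul(Rational(1, 3), Pow(Z, 2))))
E = Rational(-4225, 68841) (E = Mul(Pow(Add(7, Add(Rational(-5, 3), Mul(Rational(1, 3), Pow(-7, 2)))), 2), Pow(-7649, -1)) = Mul(Pow(Add(7, Add(Rational(-5, 3), Mul(Rational(1, 3), 49))), 2), Rational(-1, 7649)) = Mul(Pow(Add(7, Add(Rational(-5, 3), Rational(49, 3))), 2), Rational(-1, 7649)) = Mul(Pow(Add(7, Rational(44, 3)), 2), Rational(-1, 7649)) = Mul(Pow(Rational(65, 3), 2), Rational(-1, 7649)) = Mul(Rational(4225, 9), Rational(-1, 7649)) = Rational(-4225, 68841) ≈ -0.061373)
Pow(E, -1) = Pow(Rational(-4225, 68841), -1) = Rational(-68841, 4225)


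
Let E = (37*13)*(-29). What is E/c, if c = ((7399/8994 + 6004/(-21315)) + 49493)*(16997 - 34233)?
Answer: 148562359855/9085539623240478 ≈ 1.6352e-5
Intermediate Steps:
E = -13949 (E = 481*(-29) = -13949)
c = -9085539623240478/10650395 (c = ((7399*(1/8994) + 6004*(-1/21315)) + 49493)*(-17236) = ((7399/8994 - 6004/21315) + 49493)*(-17236) = (11523301/21300790 + 49493)*(-17236) = (1054251522771/21300790)*(-17236) = -9085539623240478/10650395 ≈ -8.5307e+8)
E/c = -13949/(-9085539623240478/10650395) = -13949*(-10650395/9085539623240478) = 148562359855/9085539623240478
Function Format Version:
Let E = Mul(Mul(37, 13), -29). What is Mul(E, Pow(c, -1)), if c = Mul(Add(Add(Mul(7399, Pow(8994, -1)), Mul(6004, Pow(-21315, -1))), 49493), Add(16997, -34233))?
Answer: Rational(148562359855, 9085539623240478) ≈ 1.6352e-5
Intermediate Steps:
E = -13949 (E = Mul(481, -29) = -13949)
c = Rational(-9085539623240478, 10650395) (c = Mul(Add(Add(Mul(7399, Rational(1, 8994)), Mul(6004, Rational(-1, 21315))), 49493), -17236) = Mul(Add(Add(Rational(7399, 8994), Rational(-6004, 21315)), 49493), -17236) = Mul(Add(Rational(11523301, 21300790), 49493), -17236) = Mul(Rational(1054251522771, 21300790), -17236) = Rational(-9085539623240478, 10650395) ≈ -8.5307e+8)
Mul(E, Pow(c, -1)) = Mul(-13949, Pow(Rational(-9085539623240478, 10650395), -1)) = Mul(-13949, Rational(-10650395, 9085539623240478)) = Rational(148562359855, 9085539623240478)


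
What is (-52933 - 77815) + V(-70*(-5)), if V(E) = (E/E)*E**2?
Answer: -8248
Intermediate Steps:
V(E) = E**2 (V(E) = 1*E**2 = E**2)
(-52933 - 77815) + V(-70*(-5)) = (-52933 - 77815) + (-70*(-5))**2 = -130748 + 350**2 = -130748 + 122500 = -8248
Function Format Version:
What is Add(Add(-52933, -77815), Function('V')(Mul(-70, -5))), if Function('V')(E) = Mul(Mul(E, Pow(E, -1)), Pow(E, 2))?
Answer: -8248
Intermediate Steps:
Function('V')(E) = Pow(E, 2) (Function('V')(E) = Mul(1, Pow(E, 2)) = Pow(E, 2))
Add(Add(-52933, -77815), Function('V')(Mul(-70, -5))) = Add(Add(-52933, -77815), Pow(Mul(-70, -5), 2)) = Add(-130748, Pow(350, 2)) = Add(-130748, 122500) = -8248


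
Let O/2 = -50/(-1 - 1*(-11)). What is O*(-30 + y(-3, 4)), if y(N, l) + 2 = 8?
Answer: 240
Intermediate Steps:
y(N, l) = 6 (y(N, l) = -2 + 8 = 6)
O = -10 (O = 2*(-50/(-1 - 1*(-11))) = 2*(-50/(-1 + 11)) = 2*(-50/10) = 2*(-50*⅒) = 2*(-5) = -10)
O*(-30 + y(-3, 4)) = -10*(-30 + 6) = -10*(-24) = 240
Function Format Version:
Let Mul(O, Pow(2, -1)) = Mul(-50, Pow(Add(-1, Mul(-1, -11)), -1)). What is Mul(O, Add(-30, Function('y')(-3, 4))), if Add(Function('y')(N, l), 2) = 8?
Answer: 240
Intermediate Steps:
Function('y')(N, l) = 6 (Function('y')(N, l) = Add(-2, 8) = 6)
O = -10 (O = Mul(2, Mul(-50, Pow(Add(-1, Mul(-1, -11)), -1))) = Mul(2, Mul(-50, Pow(Add(-1, 11), -1))) = Mul(2, Mul(-50, Pow(10, -1))) = Mul(2, Mul(-50, Rational(1, 10))) = Mul(2, -5) = -10)
Mul(O, Add(-30, Function('y')(-3, 4))) = Mul(-10, Add(-30, 6)) = Mul(-10, -24) = 240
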